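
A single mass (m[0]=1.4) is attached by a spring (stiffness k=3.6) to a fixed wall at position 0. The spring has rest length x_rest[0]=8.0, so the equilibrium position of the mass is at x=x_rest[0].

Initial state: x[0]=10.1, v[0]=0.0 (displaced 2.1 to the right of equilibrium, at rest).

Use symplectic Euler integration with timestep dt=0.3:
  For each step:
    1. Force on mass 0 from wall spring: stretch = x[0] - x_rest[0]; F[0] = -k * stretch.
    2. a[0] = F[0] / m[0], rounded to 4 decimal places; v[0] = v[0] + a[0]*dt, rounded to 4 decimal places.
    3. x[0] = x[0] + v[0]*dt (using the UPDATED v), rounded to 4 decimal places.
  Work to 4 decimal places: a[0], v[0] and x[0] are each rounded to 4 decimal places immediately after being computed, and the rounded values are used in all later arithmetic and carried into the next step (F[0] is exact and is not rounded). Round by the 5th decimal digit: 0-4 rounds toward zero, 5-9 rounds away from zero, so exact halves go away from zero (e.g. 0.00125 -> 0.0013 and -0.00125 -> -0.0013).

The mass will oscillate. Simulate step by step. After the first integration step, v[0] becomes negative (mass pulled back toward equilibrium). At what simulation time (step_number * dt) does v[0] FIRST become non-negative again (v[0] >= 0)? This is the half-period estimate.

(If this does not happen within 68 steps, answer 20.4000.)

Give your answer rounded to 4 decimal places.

Step 0: x=[10.1000] v=[0.0000]
Step 1: x=[9.6140] v=[-1.6200]
Step 2: x=[8.7545] v=[-2.8651]
Step 3: x=[7.7204] v=[-3.4471]
Step 4: x=[6.7510] v=[-3.2314]
Step 5: x=[6.0706] v=[-2.2679]
Step 6: x=[5.8368] v=[-0.7795]
Step 7: x=[6.1036] v=[0.8893]
First v>=0 after going negative at step 7, time=2.1000

Answer: 2.1000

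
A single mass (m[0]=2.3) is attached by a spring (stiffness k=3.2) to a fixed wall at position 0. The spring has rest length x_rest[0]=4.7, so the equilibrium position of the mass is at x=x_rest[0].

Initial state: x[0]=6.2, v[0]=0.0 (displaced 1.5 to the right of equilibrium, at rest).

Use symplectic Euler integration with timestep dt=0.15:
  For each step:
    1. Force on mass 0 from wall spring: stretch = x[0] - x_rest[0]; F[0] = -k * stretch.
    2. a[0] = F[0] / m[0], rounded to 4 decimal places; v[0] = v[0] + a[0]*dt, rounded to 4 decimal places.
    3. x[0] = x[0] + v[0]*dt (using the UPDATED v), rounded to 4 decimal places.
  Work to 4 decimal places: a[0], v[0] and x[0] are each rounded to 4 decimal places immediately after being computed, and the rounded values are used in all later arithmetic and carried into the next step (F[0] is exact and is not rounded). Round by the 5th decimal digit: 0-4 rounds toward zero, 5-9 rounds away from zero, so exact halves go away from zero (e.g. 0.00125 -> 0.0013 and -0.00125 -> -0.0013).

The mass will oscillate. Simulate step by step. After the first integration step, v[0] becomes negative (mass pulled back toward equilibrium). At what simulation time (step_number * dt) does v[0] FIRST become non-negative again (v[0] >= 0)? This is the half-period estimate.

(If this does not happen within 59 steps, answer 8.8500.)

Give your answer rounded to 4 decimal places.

Step 0: x=[6.2000] v=[0.0000]
Step 1: x=[6.1530] v=[-0.3131]
Step 2: x=[6.0606] v=[-0.6163]
Step 3: x=[5.9256] v=[-0.9003]
Step 4: x=[5.7522] v=[-1.1561]
Step 5: x=[5.5458] v=[-1.3757]
Step 6: x=[5.3130] v=[-1.5522]
Step 7: x=[5.0610] v=[-1.6801]
Step 8: x=[4.7977] v=[-1.7554]
Step 9: x=[4.5313] v=[-1.7758]
Step 10: x=[4.2702] v=[-1.7406]
Step 11: x=[4.0226] v=[-1.6509]
Step 12: x=[3.7962] v=[-1.5095]
Step 13: x=[3.5981] v=[-1.3209]
Step 14: x=[3.4345] v=[-1.0909]
Step 15: x=[3.3105] v=[-0.8268]
Step 16: x=[3.2300] v=[-0.5368]
Step 17: x=[3.1955] v=[-0.2300]
Step 18: x=[3.2081] v=[0.0840]
First v>=0 after going negative at step 18, time=2.7000

Answer: 2.7000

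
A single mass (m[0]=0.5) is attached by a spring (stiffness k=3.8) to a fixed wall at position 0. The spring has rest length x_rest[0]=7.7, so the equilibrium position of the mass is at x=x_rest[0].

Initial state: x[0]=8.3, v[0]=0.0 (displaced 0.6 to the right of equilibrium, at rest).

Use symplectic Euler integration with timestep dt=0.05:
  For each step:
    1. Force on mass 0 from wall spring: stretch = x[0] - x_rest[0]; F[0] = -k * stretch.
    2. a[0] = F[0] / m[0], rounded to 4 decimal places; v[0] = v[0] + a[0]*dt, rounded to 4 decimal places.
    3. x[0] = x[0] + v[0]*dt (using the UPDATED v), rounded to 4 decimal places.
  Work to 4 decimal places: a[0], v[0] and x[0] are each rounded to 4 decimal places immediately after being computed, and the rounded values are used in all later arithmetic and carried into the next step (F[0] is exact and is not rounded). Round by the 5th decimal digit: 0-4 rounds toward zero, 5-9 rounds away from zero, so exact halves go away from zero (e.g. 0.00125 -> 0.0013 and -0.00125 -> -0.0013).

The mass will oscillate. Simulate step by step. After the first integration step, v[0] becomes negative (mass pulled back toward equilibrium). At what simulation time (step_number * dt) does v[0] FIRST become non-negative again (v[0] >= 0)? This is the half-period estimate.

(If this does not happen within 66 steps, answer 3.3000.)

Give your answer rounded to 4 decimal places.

Answer: 1.1500

Derivation:
Step 0: x=[8.3000] v=[0.0000]
Step 1: x=[8.2886] v=[-0.2280]
Step 2: x=[8.2660] v=[-0.4517]
Step 3: x=[8.2327] v=[-0.6668]
Step 4: x=[8.1892] v=[-0.8692]
Step 5: x=[8.1364] v=[-1.0551]
Step 6: x=[8.0754] v=[-1.2209]
Step 7: x=[8.0072] v=[-1.3636]
Step 8: x=[7.9332] v=[-1.4803]
Step 9: x=[7.8548] v=[-1.5689]
Step 10: x=[7.7734] v=[-1.6277]
Step 11: x=[7.6906] v=[-1.6556]
Step 12: x=[7.6080] v=[-1.6520]
Step 13: x=[7.5272] v=[-1.6170]
Step 14: x=[7.4496] v=[-1.5513]
Step 15: x=[7.3768] v=[-1.4562]
Step 16: x=[7.3101] v=[-1.3334]
Step 17: x=[7.2508] v=[-1.1852]
Step 18: x=[7.2001] v=[-1.0145]
Step 19: x=[7.1589] v=[-0.8245]
Step 20: x=[7.1280] v=[-0.6189]
Step 21: x=[7.1079] v=[-0.4015]
Step 22: x=[7.0991] v=[-0.1765]
Step 23: x=[7.1017] v=[0.0518]
First v>=0 after going negative at step 23, time=1.1500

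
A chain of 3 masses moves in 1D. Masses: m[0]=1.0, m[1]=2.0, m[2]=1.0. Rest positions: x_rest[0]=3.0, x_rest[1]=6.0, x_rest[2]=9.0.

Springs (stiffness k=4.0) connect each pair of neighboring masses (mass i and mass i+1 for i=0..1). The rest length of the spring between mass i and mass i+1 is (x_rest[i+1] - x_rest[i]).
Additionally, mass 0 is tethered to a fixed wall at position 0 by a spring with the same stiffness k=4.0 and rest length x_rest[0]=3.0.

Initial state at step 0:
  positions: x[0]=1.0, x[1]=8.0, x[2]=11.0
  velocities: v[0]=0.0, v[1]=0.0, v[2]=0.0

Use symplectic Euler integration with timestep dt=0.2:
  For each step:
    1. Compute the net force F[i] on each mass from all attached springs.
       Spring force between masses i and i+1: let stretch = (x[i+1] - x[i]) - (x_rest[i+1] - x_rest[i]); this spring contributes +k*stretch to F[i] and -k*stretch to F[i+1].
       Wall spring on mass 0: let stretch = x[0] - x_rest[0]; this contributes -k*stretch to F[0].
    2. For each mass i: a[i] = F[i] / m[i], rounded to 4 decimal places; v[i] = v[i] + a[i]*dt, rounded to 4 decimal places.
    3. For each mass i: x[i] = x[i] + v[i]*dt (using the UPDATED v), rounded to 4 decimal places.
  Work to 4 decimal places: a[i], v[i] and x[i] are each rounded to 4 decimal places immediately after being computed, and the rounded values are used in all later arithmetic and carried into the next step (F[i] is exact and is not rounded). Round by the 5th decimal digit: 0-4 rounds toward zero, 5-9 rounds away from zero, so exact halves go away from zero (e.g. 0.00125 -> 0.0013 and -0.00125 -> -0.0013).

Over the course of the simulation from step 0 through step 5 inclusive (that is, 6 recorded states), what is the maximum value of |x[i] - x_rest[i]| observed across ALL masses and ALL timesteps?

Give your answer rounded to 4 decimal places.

Answer: 3.1948

Derivation:
Step 0: x=[1.0000 8.0000 11.0000] v=[0.0000 0.0000 0.0000]
Step 1: x=[1.9600 7.6800 11.0000] v=[4.8000 -1.6000 0.0000]
Step 2: x=[3.5216 7.1680 10.9488] v=[7.8080 -2.5600 -0.2560]
Step 3: x=[5.1032 6.6668 10.7727] v=[7.9078 -2.5062 -0.8806]
Step 4: x=[6.1184 6.3689 10.4196] v=[5.0761 -1.4893 -1.7653]
Step 5: x=[6.1948 6.3751 9.8984] v=[0.3818 0.0308 -2.6059]
Max displacement = 3.1948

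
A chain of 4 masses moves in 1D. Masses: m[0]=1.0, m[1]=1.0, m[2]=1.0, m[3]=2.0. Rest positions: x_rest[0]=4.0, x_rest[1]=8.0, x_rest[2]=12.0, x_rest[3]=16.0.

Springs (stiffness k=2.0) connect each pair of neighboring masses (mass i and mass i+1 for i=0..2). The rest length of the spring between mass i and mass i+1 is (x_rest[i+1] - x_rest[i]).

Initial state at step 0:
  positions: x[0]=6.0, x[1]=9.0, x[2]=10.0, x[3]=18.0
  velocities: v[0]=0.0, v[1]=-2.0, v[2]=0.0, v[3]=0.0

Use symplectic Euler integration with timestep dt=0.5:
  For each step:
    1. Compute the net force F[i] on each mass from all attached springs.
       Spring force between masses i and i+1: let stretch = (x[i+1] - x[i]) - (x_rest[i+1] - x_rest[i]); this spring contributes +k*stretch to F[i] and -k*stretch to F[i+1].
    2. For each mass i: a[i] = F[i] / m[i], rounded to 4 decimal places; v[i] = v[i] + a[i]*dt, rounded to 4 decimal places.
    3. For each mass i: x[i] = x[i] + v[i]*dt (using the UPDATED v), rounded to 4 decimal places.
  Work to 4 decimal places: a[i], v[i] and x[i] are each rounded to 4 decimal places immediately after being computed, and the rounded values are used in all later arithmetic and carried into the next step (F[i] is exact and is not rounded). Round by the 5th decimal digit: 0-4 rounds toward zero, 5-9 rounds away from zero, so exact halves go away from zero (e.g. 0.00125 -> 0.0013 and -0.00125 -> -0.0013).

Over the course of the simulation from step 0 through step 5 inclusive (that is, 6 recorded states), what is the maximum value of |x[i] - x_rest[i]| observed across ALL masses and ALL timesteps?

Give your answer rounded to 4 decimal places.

Answer: 3.5000

Derivation:
Step 0: x=[6.0000 9.0000 10.0000 18.0000] v=[0.0000 -2.0000 0.0000 0.0000]
Step 1: x=[5.5000 7.0000 13.5000 17.0000] v=[-1.0000 -4.0000 7.0000 -2.0000]
Step 2: x=[3.7500 7.5000 15.5000 16.1250] v=[-3.5000 1.0000 4.0000 -1.7500]
Step 3: x=[1.8750 10.1250 13.8125 16.0938] v=[-3.7500 5.2500 -3.3750 -0.0625]
Step 4: x=[2.1250 10.4688 11.4219 16.4923] v=[0.5000 0.6875 -4.7812 0.7969]
Step 5: x=[4.5469 7.1172 11.0900 16.6232] v=[4.8438 -6.7032 -0.6639 0.2617]
Max displacement = 3.5000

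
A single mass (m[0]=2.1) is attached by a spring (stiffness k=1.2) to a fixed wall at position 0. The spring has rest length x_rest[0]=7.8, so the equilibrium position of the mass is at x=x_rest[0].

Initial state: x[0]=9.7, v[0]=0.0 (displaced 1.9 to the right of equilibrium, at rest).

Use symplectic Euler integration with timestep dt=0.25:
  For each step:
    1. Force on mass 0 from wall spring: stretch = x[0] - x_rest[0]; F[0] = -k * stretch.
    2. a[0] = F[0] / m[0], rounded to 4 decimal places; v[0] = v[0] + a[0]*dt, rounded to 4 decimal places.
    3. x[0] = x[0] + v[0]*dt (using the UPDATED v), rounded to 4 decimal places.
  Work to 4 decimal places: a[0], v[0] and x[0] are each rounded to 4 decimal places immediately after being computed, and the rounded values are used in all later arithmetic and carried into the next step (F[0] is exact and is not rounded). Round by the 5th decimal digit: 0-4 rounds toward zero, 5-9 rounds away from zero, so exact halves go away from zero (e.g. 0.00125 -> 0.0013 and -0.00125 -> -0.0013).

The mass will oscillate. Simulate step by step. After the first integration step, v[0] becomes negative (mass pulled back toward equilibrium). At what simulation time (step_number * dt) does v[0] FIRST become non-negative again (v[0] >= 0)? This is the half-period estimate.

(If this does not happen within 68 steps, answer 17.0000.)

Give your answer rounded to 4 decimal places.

Answer: 4.2500

Derivation:
Step 0: x=[9.7000] v=[0.0000]
Step 1: x=[9.6322] v=[-0.2714]
Step 2: x=[9.4989] v=[-0.5332]
Step 3: x=[9.3049] v=[-0.7759]
Step 4: x=[9.0572] v=[-0.9909]
Step 5: x=[8.7646] v=[-1.1705]
Step 6: x=[8.4375] v=[-1.3083]
Step 7: x=[8.0877] v=[-1.3994]
Step 8: x=[7.7276] v=[-1.4405]
Step 9: x=[7.3701] v=[-1.4302]
Step 10: x=[7.0279] v=[-1.3688]
Step 11: x=[6.7133] v=[-1.2585]
Step 12: x=[6.4375] v=[-1.1033]
Step 13: x=[6.2103] v=[-0.9087]
Step 14: x=[6.0399] v=[-0.6816]
Step 15: x=[5.9324] v=[-0.4302]
Step 16: x=[5.8916] v=[-0.1634]
Step 17: x=[5.9189] v=[0.1092]
First v>=0 after going negative at step 17, time=4.2500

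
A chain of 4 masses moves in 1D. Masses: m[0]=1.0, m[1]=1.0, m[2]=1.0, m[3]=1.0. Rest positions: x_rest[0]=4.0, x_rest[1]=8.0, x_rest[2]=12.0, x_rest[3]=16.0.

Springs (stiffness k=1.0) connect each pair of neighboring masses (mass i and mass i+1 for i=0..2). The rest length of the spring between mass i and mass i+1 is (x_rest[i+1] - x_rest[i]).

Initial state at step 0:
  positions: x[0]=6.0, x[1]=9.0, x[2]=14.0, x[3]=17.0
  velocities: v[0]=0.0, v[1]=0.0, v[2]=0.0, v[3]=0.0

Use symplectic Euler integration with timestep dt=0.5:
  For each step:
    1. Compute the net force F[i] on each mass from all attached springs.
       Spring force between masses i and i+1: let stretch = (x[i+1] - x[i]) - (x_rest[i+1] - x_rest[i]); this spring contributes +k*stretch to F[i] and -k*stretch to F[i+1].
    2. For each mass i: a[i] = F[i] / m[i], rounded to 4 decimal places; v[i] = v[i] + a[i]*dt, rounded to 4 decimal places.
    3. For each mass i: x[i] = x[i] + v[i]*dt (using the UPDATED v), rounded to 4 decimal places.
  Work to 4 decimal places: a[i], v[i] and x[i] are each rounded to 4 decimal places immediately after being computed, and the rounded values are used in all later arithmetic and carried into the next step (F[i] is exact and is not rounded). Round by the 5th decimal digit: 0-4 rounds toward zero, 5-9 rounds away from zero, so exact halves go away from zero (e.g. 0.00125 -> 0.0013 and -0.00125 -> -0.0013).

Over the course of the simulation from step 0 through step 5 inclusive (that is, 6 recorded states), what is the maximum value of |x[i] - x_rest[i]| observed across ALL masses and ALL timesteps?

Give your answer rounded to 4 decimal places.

Step 0: x=[6.0000 9.0000 14.0000 17.0000] v=[0.0000 0.0000 0.0000 0.0000]
Step 1: x=[5.7500 9.5000 13.5000 17.2500] v=[-0.5000 1.0000 -1.0000 0.5000]
Step 2: x=[5.4375 10.0625 12.9375 17.5625] v=[-0.6250 1.1250 -1.1250 0.6250]
Step 3: x=[5.2813 10.1875 12.8125 17.7188] v=[-0.3125 0.2500 -0.2500 0.3125]
Step 4: x=[5.3516 9.7422 13.2579 17.6485] v=[0.1406 -0.8906 0.8907 -0.1407]
Step 5: x=[5.5196 9.0782 13.9220 17.4805] v=[0.3359 -1.3281 1.3282 -0.3360]
Max displacement = 2.1875

Answer: 2.1875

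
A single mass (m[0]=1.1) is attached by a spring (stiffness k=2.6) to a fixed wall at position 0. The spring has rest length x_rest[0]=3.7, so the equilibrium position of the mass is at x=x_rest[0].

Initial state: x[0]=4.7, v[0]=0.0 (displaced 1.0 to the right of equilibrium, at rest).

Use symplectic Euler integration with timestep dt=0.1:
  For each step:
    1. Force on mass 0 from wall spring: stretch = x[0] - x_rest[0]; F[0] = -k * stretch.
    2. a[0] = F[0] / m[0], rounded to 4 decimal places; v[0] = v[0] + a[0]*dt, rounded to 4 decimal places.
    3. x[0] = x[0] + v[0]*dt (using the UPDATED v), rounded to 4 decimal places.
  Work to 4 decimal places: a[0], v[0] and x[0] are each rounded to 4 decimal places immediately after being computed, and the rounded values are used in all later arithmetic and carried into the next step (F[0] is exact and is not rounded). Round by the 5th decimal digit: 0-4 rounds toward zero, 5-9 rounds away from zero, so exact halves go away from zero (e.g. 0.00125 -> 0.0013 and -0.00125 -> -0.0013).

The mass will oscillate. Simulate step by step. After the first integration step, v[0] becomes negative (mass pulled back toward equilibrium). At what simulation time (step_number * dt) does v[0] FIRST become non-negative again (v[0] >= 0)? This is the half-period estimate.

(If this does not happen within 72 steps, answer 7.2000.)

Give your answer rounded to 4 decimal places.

Step 0: x=[4.7000] v=[0.0000]
Step 1: x=[4.6764] v=[-0.2364]
Step 2: x=[4.6297] v=[-0.4672]
Step 3: x=[4.5610] v=[-0.6870]
Step 4: x=[4.4720] v=[-0.8905]
Step 5: x=[4.3647] v=[-1.0730]
Step 6: x=[4.2417] v=[-1.2301]
Step 7: x=[4.1059] v=[-1.3581]
Step 8: x=[3.9605] v=[-1.4540]
Step 9: x=[3.8089] v=[-1.5156]
Step 10: x=[3.6548] v=[-1.5413]
Step 11: x=[3.5017] v=[-1.5306]
Step 12: x=[3.3533] v=[-1.4837]
Step 13: x=[3.2131] v=[-1.4018]
Step 14: x=[3.0844] v=[-1.2867]
Step 15: x=[2.9703] v=[-1.1412]
Step 16: x=[2.8734] v=[-0.9687]
Step 17: x=[2.7961] v=[-0.7733]
Step 18: x=[2.7401] v=[-0.5597]
Step 19: x=[2.7068] v=[-0.3328]
Step 20: x=[2.6970] v=[-0.0980]
Step 21: x=[2.7109] v=[0.1391]
First v>=0 after going negative at step 21, time=2.1000

Answer: 2.1000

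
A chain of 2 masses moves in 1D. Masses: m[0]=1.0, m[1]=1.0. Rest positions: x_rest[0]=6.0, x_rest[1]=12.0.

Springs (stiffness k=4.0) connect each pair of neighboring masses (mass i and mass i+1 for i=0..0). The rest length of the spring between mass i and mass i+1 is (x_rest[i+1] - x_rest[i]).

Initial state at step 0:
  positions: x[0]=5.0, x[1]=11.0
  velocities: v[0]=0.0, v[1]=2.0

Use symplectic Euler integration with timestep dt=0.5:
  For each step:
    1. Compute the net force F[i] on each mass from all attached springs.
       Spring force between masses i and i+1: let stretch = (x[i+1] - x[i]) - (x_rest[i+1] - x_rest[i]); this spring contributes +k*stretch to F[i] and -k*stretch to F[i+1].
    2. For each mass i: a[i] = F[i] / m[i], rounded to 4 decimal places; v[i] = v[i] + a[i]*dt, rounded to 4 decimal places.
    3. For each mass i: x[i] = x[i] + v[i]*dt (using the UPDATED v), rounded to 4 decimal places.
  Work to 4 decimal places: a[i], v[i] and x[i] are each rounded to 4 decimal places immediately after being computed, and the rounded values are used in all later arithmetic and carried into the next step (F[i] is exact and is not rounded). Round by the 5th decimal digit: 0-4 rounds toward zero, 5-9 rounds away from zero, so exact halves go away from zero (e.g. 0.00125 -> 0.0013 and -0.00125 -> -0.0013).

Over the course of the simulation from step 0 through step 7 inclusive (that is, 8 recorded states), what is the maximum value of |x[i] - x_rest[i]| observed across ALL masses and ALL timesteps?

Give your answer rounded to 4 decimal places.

Step 0: x=[5.0000 11.0000] v=[0.0000 2.0000]
Step 1: x=[5.0000 12.0000] v=[0.0000 2.0000]
Step 2: x=[6.0000 12.0000] v=[2.0000 0.0000]
Step 3: x=[7.0000 12.0000] v=[2.0000 0.0000]
Step 4: x=[7.0000 13.0000] v=[0.0000 2.0000]
Step 5: x=[7.0000 14.0000] v=[0.0000 2.0000]
Step 6: x=[8.0000 14.0000] v=[2.0000 0.0000]
Step 7: x=[9.0000 14.0000] v=[2.0000 0.0000]
Max displacement = 3.0000

Answer: 3.0000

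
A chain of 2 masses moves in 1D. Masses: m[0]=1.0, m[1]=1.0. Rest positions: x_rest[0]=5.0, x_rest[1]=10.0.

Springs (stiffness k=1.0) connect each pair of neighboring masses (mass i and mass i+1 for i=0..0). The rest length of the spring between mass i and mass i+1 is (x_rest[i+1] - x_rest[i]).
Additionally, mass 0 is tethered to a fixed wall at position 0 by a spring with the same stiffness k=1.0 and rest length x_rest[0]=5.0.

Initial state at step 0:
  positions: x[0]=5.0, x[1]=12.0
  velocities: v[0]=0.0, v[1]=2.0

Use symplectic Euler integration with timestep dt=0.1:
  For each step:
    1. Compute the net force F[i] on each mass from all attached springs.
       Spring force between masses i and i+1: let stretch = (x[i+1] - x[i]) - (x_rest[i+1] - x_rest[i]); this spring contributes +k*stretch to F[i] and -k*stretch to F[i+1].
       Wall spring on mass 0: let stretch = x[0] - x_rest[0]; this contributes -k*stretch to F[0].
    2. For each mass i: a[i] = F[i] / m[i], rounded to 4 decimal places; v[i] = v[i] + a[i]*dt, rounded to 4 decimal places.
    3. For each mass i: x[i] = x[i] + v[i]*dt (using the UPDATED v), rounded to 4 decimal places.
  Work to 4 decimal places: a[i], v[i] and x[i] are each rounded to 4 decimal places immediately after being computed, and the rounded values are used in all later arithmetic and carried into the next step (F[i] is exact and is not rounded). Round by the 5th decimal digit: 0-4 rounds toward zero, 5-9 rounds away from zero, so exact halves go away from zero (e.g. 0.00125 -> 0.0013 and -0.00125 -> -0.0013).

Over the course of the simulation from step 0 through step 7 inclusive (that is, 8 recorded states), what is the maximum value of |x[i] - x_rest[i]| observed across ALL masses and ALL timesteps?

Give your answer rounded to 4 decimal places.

Answer: 2.7812

Derivation:
Step 0: x=[5.0000 12.0000] v=[0.0000 2.0000]
Step 1: x=[5.0200 12.1800] v=[0.2000 1.8000]
Step 2: x=[5.0614 12.3384] v=[0.4140 1.5840]
Step 3: x=[5.1250 12.4740] v=[0.6356 1.3563]
Step 4: x=[5.2108 12.5861] v=[0.8580 1.1214]
Step 5: x=[5.3183 12.6745] v=[1.0745 0.8839]
Step 6: x=[5.4461 12.7393] v=[1.2783 0.6483]
Step 7: x=[5.5924 12.7812] v=[1.4630 0.4190]
Max displacement = 2.7812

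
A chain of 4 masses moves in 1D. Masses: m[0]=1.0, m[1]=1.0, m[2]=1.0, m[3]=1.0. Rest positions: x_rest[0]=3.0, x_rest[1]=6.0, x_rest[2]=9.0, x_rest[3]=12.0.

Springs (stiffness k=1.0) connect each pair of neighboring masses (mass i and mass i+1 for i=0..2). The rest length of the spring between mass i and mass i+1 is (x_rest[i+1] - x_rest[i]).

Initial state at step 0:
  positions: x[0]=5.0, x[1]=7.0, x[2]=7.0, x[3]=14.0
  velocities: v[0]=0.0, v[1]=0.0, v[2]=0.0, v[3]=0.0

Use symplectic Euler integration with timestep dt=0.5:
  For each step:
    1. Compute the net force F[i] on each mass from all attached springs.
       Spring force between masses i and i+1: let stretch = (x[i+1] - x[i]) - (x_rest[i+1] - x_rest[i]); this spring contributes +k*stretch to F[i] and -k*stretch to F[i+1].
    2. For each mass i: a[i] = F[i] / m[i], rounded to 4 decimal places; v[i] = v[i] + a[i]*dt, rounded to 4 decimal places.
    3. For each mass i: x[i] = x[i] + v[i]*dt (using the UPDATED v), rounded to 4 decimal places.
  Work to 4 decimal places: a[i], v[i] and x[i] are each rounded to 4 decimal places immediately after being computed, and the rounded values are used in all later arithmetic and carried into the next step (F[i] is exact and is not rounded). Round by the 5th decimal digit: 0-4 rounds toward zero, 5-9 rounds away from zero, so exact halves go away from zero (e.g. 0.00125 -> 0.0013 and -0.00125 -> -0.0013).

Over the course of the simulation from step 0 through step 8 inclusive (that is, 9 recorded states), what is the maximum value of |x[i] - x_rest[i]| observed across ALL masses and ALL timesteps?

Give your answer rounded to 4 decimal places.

Step 0: x=[5.0000 7.0000 7.0000 14.0000] v=[0.0000 0.0000 0.0000 0.0000]
Step 1: x=[4.7500 6.5000 8.7500 13.0000] v=[-0.5000 -1.0000 3.5000 -2.0000]
Step 2: x=[4.1875 6.1250 11.0000 11.6875] v=[-1.1250 -0.7500 4.5000 -2.6250]
Step 3: x=[3.3594 6.4844 12.2032 10.9531] v=[-1.6563 0.7188 2.4063 -1.4688]
Step 4: x=[2.5625 7.4923 11.6641 11.2813] v=[-1.5938 2.0157 -1.0782 0.6563]
Step 5: x=[2.2481 8.3107 9.9864 12.4552] v=[-0.6289 1.6367 -3.3555 2.3477]
Step 6: x=[2.6993 8.0323 8.5069 13.7619] v=[0.9024 -0.5568 -2.9590 2.6133]
Step 7: x=[3.7338 6.5393 8.2225 14.5048] v=[2.0689 -2.9860 -0.5688 1.4858]
Step 8: x=[4.7197 4.7657 9.0879 14.4271] v=[1.9717 -3.5472 1.7308 -0.1554]
Max displacement = 3.2032

Answer: 3.2032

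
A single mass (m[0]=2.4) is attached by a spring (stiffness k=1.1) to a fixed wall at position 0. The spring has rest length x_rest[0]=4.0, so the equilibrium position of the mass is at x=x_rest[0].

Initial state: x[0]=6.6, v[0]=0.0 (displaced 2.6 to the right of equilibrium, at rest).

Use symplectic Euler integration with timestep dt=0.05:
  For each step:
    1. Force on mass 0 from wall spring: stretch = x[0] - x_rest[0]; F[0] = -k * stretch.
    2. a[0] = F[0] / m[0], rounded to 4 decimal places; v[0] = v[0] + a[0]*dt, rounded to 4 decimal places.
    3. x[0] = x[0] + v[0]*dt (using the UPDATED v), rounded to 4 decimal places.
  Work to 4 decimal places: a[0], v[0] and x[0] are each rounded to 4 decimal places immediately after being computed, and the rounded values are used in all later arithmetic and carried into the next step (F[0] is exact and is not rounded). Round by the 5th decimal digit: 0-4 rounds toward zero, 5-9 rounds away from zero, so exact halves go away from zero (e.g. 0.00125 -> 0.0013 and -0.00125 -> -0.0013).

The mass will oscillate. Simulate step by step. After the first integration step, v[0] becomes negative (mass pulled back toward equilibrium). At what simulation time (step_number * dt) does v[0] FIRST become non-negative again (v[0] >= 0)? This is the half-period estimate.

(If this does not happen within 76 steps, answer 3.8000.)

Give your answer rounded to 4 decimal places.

Step 0: x=[6.6000] v=[0.0000]
Step 1: x=[6.5970] v=[-0.0596]
Step 2: x=[6.5910] v=[-0.1191]
Step 3: x=[6.5821] v=[-0.1785]
Step 4: x=[6.5702] v=[-0.2377]
Step 5: x=[6.5554] v=[-0.2966]
Step 6: x=[6.5376] v=[-0.3552]
Step 7: x=[6.5169] v=[-0.4134]
Step 8: x=[6.4933] v=[-0.4711]
Step 9: x=[6.4669] v=[-0.5282]
Step 10: x=[6.4377] v=[-0.5847]
Step 11: x=[6.4057] v=[-0.6406]
Step 12: x=[6.3709] v=[-0.6957]
Step 13: x=[6.3334] v=[-0.7500]
Step 14: x=[6.2932] v=[-0.8035]
Step 15: x=[6.2504] v=[-0.8561]
Step 16: x=[6.2050] v=[-0.9077]
Step 17: x=[6.1571] v=[-0.9582]
Step 18: x=[6.1067] v=[-1.0076]
Step 19: x=[6.0539] v=[-1.0559]
Step 20: x=[5.9988] v=[-1.1030]
Step 21: x=[5.9414] v=[-1.1488]
Step 22: x=[5.8817] v=[-1.1933]
Step 23: x=[5.8199] v=[-1.2364]
Step 24: x=[5.7560] v=[-1.2781]
Step 25: x=[5.6901] v=[-1.3183]
Step 26: x=[5.6223] v=[-1.3570]
Step 27: x=[5.5526] v=[-1.3942]
Step 28: x=[5.4811] v=[-1.4298]
Step 29: x=[5.4079] v=[-1.4637]
Step 30: x=[5.3331] v=[-1.4960]
Step 31: x=[5.2568] v=[-1.5266]
Step 32: x=[5.1790] v=[-1.5554]
Step 33: x=[5.0999] v=[-1.5824]
Step 34: x=[5.0195] v=[-1.6076]
Step 35: x=[4.9380] v=[-1.6310]
Step 36: x=[4.8554] v=[-1.6525]
Step 37: x=[4.7718] v=[-1.6721]
Step 38: x=[4.6873] v=[-1.6898]
Step 39: x=[4.6020] v=[-1.7056]
Step 40: x=[4.5160] v=[-1.7194]
Step 41: x=[4.4294] v=[-1.7312]
Step 42: x=[4.3424] v=[-1.7410]
Step 43: x=[4.2550] v=[-1.7488]
Step 44: x=[4.1673] v=[-1.7546]
Step 45: x=[4.0794] v=[-1.7584]
Step 46: x=[3.9914] v=[-1.7602]
Step 47: x=[3.9034] v=[-1.7600]
Step 48: x=[3.8155] v=[-1.7578]
Step 49: x=[3.7278] v=[-1.7536]
Step 50: x=[3.6404] v=[-1.7474]
Step 51: x=[3.5534] v=[-1.7392]
Step 52: x=[3.4670] v=[-1.7290]
Step 53: x=[3.3812] v=[-1.7168]
Step 54: x=[3.2961] v=[-1.7026]
Step 55: x=[3.2118] v=[-1.6865]
Step 56: x=[3.1284] v=[-1.6684]
Step 57: x=[3.0460] v=[-1.6484]
Step 58: x=[2.9647] v=[-1.6265]
Step 59: x=[2.8846] v=[-1.6028]
Step 60: x=[2.8057] v=[-1.5772]
Step 61: x=[2.7282] v=[-1.5498]
Step 62: x=[2.6522] v=[-1.5207]
Step 63: x=[2.5777] v=[-1.4898]
Step 64: x=[2.5048] v=[-1.4572]
Step 65: x=[2.4337] v=[-1.4229]
Step 66: x=[2.3644] v=[-1.3870]
Step 67: x=[2.2969] v=[-1.3495]
Step 68: x=[2.2314] v=[-1.3105]
Step 69: x=[2.1679] v=[-1.2700]
Step 70: x=[2.1065] v=[-1.2280]
Step 71: x=[2.0473] v=[-1.1846]
Step 72: x=[1.9903] v=[-1.1399]
Step 73: x=[1.9356] v=[-1.0938]
Step 74: x=[1.8833] v=[-1.0465]
Step 75: x=[1.8334] v=[-0.9980]
Step 76: x=[1.7860] v=[-0.9484]
v[0] did not become non-negative within 76 steps; using fallback time=3.8000

Answer: 3.8000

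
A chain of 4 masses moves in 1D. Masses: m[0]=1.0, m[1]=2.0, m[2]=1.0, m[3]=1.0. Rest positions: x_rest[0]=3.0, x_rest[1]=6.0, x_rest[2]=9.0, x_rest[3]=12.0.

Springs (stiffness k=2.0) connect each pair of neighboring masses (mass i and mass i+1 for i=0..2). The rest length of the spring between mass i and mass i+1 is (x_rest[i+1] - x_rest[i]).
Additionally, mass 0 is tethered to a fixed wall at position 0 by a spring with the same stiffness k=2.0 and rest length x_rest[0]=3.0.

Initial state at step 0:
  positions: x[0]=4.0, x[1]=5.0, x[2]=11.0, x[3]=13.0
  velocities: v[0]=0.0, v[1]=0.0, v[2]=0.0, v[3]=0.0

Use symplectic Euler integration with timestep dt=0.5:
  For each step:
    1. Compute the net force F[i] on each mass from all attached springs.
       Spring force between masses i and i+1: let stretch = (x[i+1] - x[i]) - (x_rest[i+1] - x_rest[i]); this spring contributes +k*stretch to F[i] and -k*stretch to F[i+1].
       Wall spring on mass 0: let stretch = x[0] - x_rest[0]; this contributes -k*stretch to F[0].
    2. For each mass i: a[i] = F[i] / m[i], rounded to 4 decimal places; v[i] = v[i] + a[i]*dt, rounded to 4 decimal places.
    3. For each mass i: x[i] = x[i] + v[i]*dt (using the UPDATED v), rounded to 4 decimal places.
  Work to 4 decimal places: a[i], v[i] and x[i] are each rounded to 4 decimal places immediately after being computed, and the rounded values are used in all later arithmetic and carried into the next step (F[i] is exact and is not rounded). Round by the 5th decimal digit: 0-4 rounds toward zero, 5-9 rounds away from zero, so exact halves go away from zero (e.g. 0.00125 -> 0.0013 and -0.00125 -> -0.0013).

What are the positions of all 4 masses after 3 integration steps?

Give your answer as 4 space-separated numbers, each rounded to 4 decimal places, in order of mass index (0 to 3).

Step 0: x=[4.0000 5.0000 11.0000 13.0000] v=[0.0000 0.0000 0.0000 0.0000]
Step 1: x=[2.5000 6.2500 9.0000 13.5000] v=[-3.0000 2.5000 -4.0000 1.0000]
Step 2: x=[1.6250 7.2500 7.8750 13.2500] v=[-1.7500 2.0000 -2.2500 -0.5000]
Step 3: x=[2.7500 7.0000 9.1250 11.8125] v=[2.2500 -0.5000 2.5000 -2.8750]

Answer: 2.7500 7.0000 9.1250 11.8125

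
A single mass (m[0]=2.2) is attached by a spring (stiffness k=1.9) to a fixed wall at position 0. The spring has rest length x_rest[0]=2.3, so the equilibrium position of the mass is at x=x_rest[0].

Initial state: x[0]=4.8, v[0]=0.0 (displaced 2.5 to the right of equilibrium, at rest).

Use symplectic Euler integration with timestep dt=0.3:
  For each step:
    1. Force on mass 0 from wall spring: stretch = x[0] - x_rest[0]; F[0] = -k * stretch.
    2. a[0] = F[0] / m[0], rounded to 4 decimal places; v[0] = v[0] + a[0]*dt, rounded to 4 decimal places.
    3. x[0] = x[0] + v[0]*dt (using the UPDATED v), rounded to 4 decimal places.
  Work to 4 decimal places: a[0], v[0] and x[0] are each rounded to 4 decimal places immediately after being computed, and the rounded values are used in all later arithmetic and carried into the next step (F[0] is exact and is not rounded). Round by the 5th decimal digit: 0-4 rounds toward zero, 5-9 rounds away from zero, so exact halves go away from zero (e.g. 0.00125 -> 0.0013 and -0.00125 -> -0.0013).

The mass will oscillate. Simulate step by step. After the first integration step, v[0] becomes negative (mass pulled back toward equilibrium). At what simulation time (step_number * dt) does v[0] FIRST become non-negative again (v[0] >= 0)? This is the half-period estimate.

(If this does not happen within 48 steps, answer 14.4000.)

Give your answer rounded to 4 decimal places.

Step 0: x=[4.8000] v=[0.0000]
Step 1: x=[4.6057] v=[-0.6477]
Step 2: x=[4.2322] v=[-1.2451]
Step 3: x=[3.7085] v=[-1.7457]
Step 4: x=[3.0753] v=[-2.1106]
Step 5: x=[2.3819] v=[-2.3115]
Step 6: x=[1.6821] v=[-2.3327]
Step 7: x=[1.0303] v=[-2.1726]
Step 8: x=[0.4772] v=[-1.8436]
Step 9: x=[0.0658] v=[-1.3713]
Step 10: x=[-0.1720] v=[-0.7925]
Step 11: x=[-0.2176] v=[-0.1520]
Step 12: x=[-0.0675] v=[0.5003]
First v>=0 after going negative at step 12, time=3.6000

Answer: 3.6000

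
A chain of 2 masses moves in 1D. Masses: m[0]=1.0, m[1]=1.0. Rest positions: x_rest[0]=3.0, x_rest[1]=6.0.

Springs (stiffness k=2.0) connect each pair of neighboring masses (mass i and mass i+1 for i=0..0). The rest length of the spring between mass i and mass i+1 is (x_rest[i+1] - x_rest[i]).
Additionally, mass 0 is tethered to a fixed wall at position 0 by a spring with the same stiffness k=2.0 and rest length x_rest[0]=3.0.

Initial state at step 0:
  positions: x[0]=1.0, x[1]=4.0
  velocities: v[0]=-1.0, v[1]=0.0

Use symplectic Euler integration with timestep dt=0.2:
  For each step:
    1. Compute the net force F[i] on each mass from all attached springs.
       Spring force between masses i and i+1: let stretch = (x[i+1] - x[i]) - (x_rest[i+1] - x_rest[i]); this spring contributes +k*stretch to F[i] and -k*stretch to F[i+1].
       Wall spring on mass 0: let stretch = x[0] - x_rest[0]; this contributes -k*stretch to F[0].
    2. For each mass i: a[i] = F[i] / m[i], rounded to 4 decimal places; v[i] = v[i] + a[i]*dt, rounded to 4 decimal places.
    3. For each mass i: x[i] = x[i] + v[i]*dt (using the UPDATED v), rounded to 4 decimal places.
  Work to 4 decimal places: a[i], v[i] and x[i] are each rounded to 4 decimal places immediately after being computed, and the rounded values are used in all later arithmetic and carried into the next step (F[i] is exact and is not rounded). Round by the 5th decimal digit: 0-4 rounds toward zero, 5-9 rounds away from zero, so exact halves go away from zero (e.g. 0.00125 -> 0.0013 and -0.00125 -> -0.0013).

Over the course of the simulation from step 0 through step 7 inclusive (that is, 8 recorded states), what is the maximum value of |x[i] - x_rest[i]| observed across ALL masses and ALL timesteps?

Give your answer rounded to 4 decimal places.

Step 0: x=[1.0000 4.0000] v=[-1.0000 0.0000]
Step 1: x=[0.9600 4.0000] v=[-0.2000 0.0000]
Step 2: x=[1.0864 3.9968] v=[0.6320 -0.0160]
Step 3: x=[1.3587 4.0008] v=[1.3616 0.0198]
Step 4: x=[1.7337 4.0334] v=[1.8750 0.1630]
Step 5: x=[2.1540 4.1220] v=[2.1014 0.4431]
Step 6: x=[2.5594 4.2932] v=[2.0270 0.8559]
Step 7: x=[2.8988 4.5657] v=[1.6968 1.3624]
Max displacement = 2.0400

Answer: 2.0400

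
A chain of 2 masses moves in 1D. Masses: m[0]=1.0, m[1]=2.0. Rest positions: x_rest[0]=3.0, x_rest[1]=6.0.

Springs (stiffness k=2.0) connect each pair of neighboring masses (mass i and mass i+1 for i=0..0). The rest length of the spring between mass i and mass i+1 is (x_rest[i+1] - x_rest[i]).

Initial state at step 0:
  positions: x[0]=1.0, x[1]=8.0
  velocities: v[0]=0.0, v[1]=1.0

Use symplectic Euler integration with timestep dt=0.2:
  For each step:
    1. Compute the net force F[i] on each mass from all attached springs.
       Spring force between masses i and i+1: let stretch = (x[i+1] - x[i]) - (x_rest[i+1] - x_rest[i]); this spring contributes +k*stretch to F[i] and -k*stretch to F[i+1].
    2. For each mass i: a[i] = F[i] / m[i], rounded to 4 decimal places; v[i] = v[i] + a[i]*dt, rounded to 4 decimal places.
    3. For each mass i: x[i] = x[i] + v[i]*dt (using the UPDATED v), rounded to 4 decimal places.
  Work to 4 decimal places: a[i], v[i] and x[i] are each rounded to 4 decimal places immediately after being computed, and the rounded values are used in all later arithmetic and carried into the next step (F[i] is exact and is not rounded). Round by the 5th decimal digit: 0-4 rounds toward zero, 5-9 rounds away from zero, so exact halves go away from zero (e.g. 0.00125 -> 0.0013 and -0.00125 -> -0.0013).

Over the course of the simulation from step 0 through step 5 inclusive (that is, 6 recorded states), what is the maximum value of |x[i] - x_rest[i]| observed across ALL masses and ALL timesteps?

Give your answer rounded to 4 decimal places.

Step 0: x=[1.0000 8.0000] v=[0.0000 1.0000]
Step 1: x=[1.3200 8.0400] v=[1.6000 0.2000]
Step 2: x=[1.9376 7.9312] v=[3.0880 -0.5440]
Step 3: x=[2.7947 7.7027] v=[4.2854 -1.1427]
Step 4: x=[3.8044 7.3978] v=[5.0486 -1.5243]
Step 5: x=[4.8616 7.0692] v=[5.2860 -1.6430]
Max displacement = 2.0400

Answer: 2.0400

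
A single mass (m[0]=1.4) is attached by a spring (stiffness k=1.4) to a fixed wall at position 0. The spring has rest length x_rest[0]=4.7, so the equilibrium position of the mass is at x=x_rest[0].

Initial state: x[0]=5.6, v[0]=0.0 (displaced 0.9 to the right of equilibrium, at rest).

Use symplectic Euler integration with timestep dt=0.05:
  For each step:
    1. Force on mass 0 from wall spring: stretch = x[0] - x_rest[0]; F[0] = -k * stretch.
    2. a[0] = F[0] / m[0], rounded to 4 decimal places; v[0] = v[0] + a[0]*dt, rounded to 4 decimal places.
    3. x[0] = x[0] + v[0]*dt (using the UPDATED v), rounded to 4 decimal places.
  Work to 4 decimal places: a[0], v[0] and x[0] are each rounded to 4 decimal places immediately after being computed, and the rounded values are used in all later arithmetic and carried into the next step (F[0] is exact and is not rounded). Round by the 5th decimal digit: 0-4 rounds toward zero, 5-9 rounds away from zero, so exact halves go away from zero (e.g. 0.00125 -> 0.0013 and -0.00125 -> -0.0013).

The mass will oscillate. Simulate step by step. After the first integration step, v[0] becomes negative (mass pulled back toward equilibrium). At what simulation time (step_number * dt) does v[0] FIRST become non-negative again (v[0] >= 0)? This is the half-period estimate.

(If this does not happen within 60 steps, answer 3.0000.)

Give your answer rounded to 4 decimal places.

Answer: 3.0000

Derivation:
Step 0: x=[5.6000] v=[0.0000]
Step 1: x=[5.5978] v=[-0.0450]
Step 2: x=[5.5933] v=[-0.0899]
Step 3: x=[5.5866] v=[-0.1346]
Step 4: x=[5.5777] v=[-0.1789]
Step 5: x=[5.5666] v=[-0.2228]
Step 6: x=[5.5533] v=[-0.2661]
Step 7: x=[5.5379] v=[-0.3088]
Step 8: x=[5.5204] v=[-0.3507]
Step 9: x=[5.5008] v=[-0.3917]
Step 10: x=[5.4792] v=[-0.4317]
Step 11: x=[5.4557] v=[-0.4707]
Step 12: x=[5.4303] v=[-0.5085]
Step 13: x=[5.4031] v=[-0.5450]
Step 14: x=[5.3741] v=[-0.5802]
Step 15: x=[5.3434] v=[-0.6139]
Step 16: x=[5.3111] v=[-0.6461]
Step 17: x=[5.2773] v=[-0.6767]
Step 18: x=[5.2420] v=[-0.7056]
Step 19: x=[5.2054] v=[-0.7327]
Step 20: x=[5.1675] v=[-0.7580]
Step 21: x=[5.1284] v=[-0.7814]
Step 22: x=[5.0883] v=[-0.8028]
Step 23: x=[5.0472] v=[-0.8222]
Step 24: x=[5.0052] v=[-0.8396]
Step 25: x=[4.9625] v=[-0.8549]
Step 26: x=[4.9191] v=[-0.8680]
Step 27: x=[4.8752] v=[-0.8790]
Step 28: x=[4.8308] v=[-0.8878]
Step 29: x=[4.7861] v=[-0.8943]
Step 30: x=[4.7412] v=[-0.8986]
Step 31: x=[4.6962] v=[-0.9007]
Step 32: x=[4.6512] v=[-0.9005]
Step 33: x=[4.6063] v=[-0.8981]
Step 34: x=[4.5616] v=[-0.8934]
Step 35: x=[4.5173] v=[-0.8865]
Step 36: x=[4.4734] v=[-0.8774]
Step 37: x=[4.4301] v=[-0.8661]
Step 38: x=[4.3875] v=[-0.8526]
Step 39: x=[4.3457] v=[-0.8370]
Step 40: x=[4.3047] v=[-0.8193]
Step 41: x=[4.2647] v=[-0.7995]
Step 42: x=[4.2258] v=[-0.7777]
Step 43: x=[4.1881] v=[-0.7540]
Step 44: x=[4.1517] v=[-0.7284]
Step 45: x=[4.1167] v=[-0.7010]
Step 46: x=[4.0831] v=[-0.6718]
Step 47: x=[4.0511] v=[-0.6410]
Step 48: x=[4.0207] v=[-0.6086]
Step 49: x=[3.9920] v=[-0.5746]
Step 50: x=[3.9650] v=[-0.5392]
Step 51: x=[3.9399] v=[-0.5025]
Step 52: x=[3.9167] v=[-0.4645]
Step 53: x=[3.8954] v=[-0.4253]
Step 54: x=[3.8761] v=[-0.3851]
Step 55: x=[3.8589] v=[-0.3439]
Step 56: x=[3.8438] v=[-0.3018]
Step 57: x=[3.8309] v=[-0.2590]
Step 58: x=[3.8201] v=[-0.2155]
Step 59: x=[3.8115] v=[-0.1715]
Step 60: x=[3.8051] v=[-0.1271]
v[0] did not become non-negative within 60 steps; using fallback time=3.0000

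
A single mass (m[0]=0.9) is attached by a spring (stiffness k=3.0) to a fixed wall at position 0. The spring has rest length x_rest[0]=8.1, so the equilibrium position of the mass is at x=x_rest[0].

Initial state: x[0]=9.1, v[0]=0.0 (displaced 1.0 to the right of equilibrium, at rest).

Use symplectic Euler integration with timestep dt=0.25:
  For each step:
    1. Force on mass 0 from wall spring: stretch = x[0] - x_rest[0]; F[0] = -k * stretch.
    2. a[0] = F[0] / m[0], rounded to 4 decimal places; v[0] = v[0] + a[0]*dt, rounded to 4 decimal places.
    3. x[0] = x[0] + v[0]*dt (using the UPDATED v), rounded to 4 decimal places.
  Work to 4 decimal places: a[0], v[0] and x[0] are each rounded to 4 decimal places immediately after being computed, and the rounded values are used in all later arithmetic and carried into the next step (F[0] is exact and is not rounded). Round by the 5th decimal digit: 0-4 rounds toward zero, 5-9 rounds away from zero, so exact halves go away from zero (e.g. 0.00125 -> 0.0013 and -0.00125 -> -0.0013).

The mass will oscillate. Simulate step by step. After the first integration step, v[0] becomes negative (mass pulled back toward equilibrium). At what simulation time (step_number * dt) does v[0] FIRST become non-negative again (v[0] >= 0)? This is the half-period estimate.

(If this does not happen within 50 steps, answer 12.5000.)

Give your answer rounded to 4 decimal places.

Step 0: x=[9.1000] v=[0.0000]
Step 1: x=[8.8917] v=[-0.8333]
Step 2: x=[8.5184] v=[-1.4931]
Step 3: x=[8.0580] v=[-1.8418]
Step 4: x=[7.6063] v=[-1.8068]
Step 5: x=[7.2575] v=[-1.3954]
Step 6: x=[7.0842] v=[-0.6933]
Step 7: x=[7.1225] v=[0.1532]
First v>=0 after going negative at step 7, time=1.7500

Answer: 1.7500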